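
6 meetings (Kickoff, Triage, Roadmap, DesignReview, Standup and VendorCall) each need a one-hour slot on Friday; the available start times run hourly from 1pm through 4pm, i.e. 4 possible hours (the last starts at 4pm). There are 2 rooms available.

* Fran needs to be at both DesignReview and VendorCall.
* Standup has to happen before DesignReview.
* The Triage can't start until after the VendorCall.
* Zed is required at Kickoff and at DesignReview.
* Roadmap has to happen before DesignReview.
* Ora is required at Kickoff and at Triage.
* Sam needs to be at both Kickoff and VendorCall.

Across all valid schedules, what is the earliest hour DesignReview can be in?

Precedence pushes DesignReview to at least 2pm.
DesignReview at 3pm is achievable: Triage -> 2pm, DesignReview -> 3pm, Kickoff -> 4pm, VendorCall -> 1pm, Standup -> 2pm, Roadmap -> 1pm.
Nothing earlier works — the conflict and capacity constraints rule out every hour before 3pm.

3pm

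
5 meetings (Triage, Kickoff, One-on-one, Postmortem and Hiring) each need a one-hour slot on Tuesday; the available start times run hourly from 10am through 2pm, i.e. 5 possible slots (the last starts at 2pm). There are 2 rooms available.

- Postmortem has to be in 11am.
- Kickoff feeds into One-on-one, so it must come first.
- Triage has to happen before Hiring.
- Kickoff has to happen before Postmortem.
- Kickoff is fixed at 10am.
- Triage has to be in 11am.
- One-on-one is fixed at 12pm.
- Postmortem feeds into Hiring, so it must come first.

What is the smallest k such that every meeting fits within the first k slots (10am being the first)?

3

The precedence chain requires at least 3 distinct slots.
With at most 2 per slot and 5 meetings, at least 3 slots are needed.
3 works (last occupied slot: 12pm): for example Kickoff=10am, Postmortem=11am, One-on-one=12pm, Triage=11am, Hiring=12pm.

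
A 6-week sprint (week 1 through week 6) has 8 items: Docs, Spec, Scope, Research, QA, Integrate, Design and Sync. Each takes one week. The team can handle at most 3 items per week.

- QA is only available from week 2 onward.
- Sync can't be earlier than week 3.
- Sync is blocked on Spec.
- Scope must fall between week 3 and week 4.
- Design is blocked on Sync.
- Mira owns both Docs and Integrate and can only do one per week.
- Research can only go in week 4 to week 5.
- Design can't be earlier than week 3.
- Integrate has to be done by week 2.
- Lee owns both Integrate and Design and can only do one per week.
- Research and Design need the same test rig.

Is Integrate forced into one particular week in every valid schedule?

Integrate can be week 1 (e.g. Sync in week 3, Docs in week 2, Research in week 4, Integrate in week 1, Scope in week 3, Design in week 5, QA in week 2, Spec in week 1) or week 2 (e.g. QA -> week 2; Scope -> week 3; Research -> week 4; Sync -> week 3; Integrate -> week 2; Spec -> week 1; Design -> week 5; Docs -> week 1).

No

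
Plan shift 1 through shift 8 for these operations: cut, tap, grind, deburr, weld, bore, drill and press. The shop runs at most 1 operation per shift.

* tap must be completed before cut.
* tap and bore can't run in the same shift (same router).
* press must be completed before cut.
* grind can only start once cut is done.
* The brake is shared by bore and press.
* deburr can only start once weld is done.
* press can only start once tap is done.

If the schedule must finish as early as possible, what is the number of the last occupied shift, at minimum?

The precedence chain requires at least 4 distinct shifts.
With at most 1 per shift and 8 operations, at least 8 shifts are needed.
8 works (last occupied shift: shift 8): for example weld=shift 5, cut=shift 3, deburr=shift 6, bore=shift 7, tap=shift 1, press=shift 2, drill=shift 8, grind=shift 4.

shift 8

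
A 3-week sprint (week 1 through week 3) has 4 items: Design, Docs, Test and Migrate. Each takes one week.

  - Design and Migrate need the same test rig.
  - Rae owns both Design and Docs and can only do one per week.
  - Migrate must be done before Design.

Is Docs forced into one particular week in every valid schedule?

Docs can be week 1 (e.g. Design -> week 2; Docs -> week 1; Migrate -> week 1; Test -> week 1) or week 2 (e.g. Docs -> week 2, Migrate -> week 1, Design -> week 3, Test -> week 1).

No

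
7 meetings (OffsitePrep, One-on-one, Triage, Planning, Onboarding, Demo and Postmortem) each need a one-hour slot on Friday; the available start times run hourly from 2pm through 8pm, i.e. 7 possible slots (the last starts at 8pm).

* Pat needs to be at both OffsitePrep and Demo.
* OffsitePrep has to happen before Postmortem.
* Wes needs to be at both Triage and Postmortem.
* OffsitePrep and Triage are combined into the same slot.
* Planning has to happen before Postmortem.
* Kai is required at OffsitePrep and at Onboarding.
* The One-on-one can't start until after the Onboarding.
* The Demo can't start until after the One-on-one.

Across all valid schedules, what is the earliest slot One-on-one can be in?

3pm

Precedence pushes One-on-one to at least 3pm; downstream work caps One-on-one at 7pm.
One-on-one at 3pm is achievable: One-on-one -> 3pm, Demo -> 4pm, Onboarding -> 2pm, Planning -> 2pm, OffsitePrep -> 3pm, Triage -> 3pm, Postmortem -> 4pm.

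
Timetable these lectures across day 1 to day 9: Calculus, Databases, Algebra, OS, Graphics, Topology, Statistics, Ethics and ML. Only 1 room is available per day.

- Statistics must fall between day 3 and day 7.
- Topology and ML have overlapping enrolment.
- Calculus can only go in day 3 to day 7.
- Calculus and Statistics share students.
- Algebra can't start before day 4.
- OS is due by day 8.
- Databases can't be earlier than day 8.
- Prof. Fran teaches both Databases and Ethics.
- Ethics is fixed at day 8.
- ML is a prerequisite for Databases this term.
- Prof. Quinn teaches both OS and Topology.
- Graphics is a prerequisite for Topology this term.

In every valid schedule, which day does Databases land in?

day 9

Databases's window is day 8–day 9.
Ethics is fixed at day 8, and Databases can't share a day with Ethics.
So Databases must be day 9.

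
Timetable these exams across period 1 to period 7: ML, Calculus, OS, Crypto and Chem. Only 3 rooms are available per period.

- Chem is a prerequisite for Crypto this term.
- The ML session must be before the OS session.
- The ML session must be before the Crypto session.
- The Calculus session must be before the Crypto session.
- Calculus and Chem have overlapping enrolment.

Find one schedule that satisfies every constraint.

OS in period 2; ML in period 1; Chem in period 2; Calculus in period 1; Crypto in period 3

Checking: ML(period 1) before OS(period 2); ML(period 1) before Crypto(period 3); Calculus(period 1) before Crypto(period 3); Chem(period 2) before Crypto(period 3); Calculus(period 1) != Chem(period 2); max 2 per period (cap 3).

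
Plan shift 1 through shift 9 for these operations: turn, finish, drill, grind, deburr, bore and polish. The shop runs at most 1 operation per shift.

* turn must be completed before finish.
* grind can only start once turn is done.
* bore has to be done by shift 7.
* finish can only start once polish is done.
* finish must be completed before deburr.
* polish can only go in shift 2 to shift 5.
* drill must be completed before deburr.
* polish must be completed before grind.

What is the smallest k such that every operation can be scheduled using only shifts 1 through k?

The precedence chain requires at least 3 distinct shifts.
With at most 1 per shift and 7 operations, at least 7 shifts are needed.
Propagating the time windows through the other constraints, deburr can't land before shift 4, so the schedule must run through at least shift 4.
7 works (last occupied shift: shift 7): for example bore=shift 7; polish=shift 2; drill=shift 5; turn=shift 1; finish=shift 3; deburr=shift 6; grind=shift 4.

7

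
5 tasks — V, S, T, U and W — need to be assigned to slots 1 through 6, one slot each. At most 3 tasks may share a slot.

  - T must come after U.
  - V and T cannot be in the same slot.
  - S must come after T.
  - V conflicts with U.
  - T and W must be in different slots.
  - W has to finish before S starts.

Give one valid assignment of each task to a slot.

V in 3, U in 1, S in 3, T in 2, W in 1

Checking: W(1) before S(3); T(2) before S(3); U(1) before T(2); T(2) != W(1); V(3) != T(2); V(3) != U(1); max 2 per slot (cap 3).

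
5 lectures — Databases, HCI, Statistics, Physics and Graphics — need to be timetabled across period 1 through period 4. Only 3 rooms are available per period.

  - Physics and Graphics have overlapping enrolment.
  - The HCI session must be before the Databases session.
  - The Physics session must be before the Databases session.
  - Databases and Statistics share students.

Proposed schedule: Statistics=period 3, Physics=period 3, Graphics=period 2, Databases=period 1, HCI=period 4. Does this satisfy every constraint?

Invalid. The HCI session must be before the Databases session.

Only 3 rooms are available per period — holds.
The Physics session must be before the Databases session — violated.
Databases and Statistics share students — holds.
The HCI session must be before the Databases session — violated.
Physics and Graphics have overlapping enrolment — holds.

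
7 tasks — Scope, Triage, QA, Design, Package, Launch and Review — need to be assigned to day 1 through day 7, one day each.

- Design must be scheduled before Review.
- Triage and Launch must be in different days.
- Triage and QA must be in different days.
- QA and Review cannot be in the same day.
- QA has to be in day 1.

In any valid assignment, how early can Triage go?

day 2

Triage at day 2 is achievable: Design in day 1; Triage in day 2; Launch in day 1; QA in day 1; Package in day 1; Scope in day 1; Review in day 2.
Nothing earlier works — the conflict constraints rule out every day before day 2.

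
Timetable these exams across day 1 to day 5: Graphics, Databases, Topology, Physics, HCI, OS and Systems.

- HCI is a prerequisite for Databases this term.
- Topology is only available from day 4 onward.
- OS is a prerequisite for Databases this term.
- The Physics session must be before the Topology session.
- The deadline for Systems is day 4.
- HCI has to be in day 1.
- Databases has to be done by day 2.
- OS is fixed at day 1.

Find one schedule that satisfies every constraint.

Graphics in day 1, Systems in day 1, HCI in day 1, Topology in day 4, Databases in day 2, Physics in day 1, OS in day 1

Checking: HCI(day 1) before Databases(day 2); Physics(day 1) before Topology(day 4); OS(day 1) before Databases(day 2); Topology=day 4 in [day 4,day 5]; Systems=day 1 in [day 1,day 4]; Databases=day 2 in [day 1,day 2]; OS=day 1 in [day 1,day 1]; HCI=day 1 in [day 1,day 1].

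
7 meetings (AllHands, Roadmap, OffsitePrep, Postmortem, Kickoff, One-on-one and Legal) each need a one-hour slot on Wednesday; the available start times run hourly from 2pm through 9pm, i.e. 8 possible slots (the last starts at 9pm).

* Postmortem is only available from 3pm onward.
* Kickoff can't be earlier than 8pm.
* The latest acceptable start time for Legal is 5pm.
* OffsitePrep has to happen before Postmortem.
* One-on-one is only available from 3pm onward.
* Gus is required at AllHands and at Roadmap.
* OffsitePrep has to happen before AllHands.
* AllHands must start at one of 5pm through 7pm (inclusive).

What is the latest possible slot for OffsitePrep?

Downstream work caps OffsitePrep at 6pm.
OffsitePrep at 6pm is achievable: Postmortem -> 7pm, AllHands -> 7pm, Roadmap -> 2pm, Kickoff -> 8pm, Legal -> 2pm, OffsitePrep -> 6pm, One-on-one -> 3pm.

6pm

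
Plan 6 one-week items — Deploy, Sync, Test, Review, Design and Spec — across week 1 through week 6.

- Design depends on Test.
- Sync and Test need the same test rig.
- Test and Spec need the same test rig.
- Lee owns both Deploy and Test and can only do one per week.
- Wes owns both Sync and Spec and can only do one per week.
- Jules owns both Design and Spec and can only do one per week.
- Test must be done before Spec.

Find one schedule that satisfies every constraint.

Design=week 2; Review=week 1; Deploy=week 2; Test=week 1; Sync=week 2; Spec=week 3

Checking: Test(week 1) before Design(week 2); Test(week 1) before Spec(week 3); Sync(week 2) != Spec(week 3); Design(week 2) != Spec(week 3); Test(week 1) != Spec(week 3); Sync(week 2) != Test(week 1); Deploy(week 2) != Test(week 1).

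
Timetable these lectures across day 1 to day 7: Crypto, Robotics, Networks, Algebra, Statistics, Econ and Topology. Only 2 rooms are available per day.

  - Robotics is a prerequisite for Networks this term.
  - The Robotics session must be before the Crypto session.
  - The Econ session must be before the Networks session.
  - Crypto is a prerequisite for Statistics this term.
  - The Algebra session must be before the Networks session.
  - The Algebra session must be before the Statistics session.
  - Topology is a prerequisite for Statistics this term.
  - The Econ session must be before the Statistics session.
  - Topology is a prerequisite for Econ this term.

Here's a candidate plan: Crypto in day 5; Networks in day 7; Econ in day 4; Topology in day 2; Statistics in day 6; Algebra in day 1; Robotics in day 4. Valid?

Robotics is a prerequisite for Networks this term — holds.
The Econ session must be before the Statistics session — holds.
Topology is a prerequisite for Statistics this term — holds.
Topology is a prerequisite for Econ this term — holds.
Crypto is a prerequisite for Statistics this term — holds.
The Algebra session must be before the Statistics session — holds.
The Econ session must be before the Networks session — holds.
Only 2 rooms are available per day — holds.
The Algebra session must be before the Networks session — holds.
The Robotics session must be before the Crypto session — holds.

Yes, all constraints hold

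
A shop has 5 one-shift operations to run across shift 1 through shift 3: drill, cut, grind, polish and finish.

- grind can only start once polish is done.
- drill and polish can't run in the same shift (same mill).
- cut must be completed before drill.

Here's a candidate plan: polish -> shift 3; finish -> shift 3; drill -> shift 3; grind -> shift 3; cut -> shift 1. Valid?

grind can only start once polish is done — violated.
cut must be completed before drill — holds.
drill and polish can't run in the same shift (same mill) — violated.

No. drill and polish can't run in the same shift (same mill) is not satisfied.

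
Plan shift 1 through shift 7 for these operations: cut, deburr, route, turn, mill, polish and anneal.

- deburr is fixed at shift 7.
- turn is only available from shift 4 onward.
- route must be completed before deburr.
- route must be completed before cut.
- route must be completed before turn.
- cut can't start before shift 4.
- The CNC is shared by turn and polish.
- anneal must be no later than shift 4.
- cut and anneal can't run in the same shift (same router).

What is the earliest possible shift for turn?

Turn is available from shift 4.
turn at shift 4 is achievable: mill -> shift 1; cut -> shift 4; polish -> shift 1; turn -> shift 4; anneal -> shift 1; route -> shift 1; deburr -> shift 7.

shift 4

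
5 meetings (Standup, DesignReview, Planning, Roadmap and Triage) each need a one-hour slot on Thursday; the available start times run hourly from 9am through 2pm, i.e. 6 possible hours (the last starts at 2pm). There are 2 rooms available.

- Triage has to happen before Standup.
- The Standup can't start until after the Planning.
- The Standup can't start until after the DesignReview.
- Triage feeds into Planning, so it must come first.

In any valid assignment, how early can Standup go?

Precedence pushes Standup to at least 11am.
Standup at 11am is achievable: DesignReview in 9am; Triage in 9am; Standup in 11am; Planning in 10am; Roadmap in 10am.

11am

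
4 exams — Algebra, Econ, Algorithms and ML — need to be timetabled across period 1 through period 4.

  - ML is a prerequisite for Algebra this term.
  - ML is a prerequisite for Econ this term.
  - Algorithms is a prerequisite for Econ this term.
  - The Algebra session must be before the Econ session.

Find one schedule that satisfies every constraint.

ML in period 1; Algorithms in period 1; Econ in period 3; Algebra in period 2

Checking: ML(period 1) before Algebra(period 2); Algebra(period 2) before Econ(period 3); ML(period 1) before Econ(period 3); Algorithms(period 1) before Econ(period 3).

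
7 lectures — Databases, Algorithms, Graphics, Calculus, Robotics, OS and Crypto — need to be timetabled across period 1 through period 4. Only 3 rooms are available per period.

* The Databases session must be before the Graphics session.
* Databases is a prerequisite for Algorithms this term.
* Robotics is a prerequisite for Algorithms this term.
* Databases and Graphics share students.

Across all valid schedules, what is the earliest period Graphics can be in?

Precedence pushes Graphics to at least period 2.
Graphics at period 2 is achievable: Robotics in period 1; Graphics in period 2; Databases in period 1; OS in period 2; Calculus in period 1; Crypto in period 3; Algorithms in period 2.

period 2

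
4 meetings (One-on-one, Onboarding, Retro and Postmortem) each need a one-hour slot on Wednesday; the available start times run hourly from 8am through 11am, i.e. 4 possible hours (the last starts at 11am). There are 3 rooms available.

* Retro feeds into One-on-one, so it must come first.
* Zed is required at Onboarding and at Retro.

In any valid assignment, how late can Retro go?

Downstream work caps Retro at 10am.
Retro at 10am is achievable: Postmortem -> 8am, Retro -> 10am, Onboarding -> 8am, One-on-one -> 11am.

10am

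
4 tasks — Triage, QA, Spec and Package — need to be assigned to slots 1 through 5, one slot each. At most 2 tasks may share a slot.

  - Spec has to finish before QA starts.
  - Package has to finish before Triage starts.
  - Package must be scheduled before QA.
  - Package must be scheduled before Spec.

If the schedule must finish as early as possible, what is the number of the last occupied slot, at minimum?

3

The precedence chain requires at least 3 distinct slots.
With at most 2 per slot and 4 tasks, at least 2 slots are needed.
3 works (last occupied slot: 3): for example Spec in 2; Triage in 2; Package in 1; QA in 3.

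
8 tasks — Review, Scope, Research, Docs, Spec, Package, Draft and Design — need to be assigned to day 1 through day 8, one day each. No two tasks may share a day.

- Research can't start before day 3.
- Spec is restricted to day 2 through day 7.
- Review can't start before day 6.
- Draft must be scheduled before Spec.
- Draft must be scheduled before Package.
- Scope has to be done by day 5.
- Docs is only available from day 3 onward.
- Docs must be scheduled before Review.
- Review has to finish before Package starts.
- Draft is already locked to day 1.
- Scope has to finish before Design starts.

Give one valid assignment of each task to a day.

Review -> day 6, Docs -> day 3, Scope -> day 2, Research -> day 5, Package -> day 7, Design -> day 8, Spec -> day 4, Draft -> day 1

Checking: Docs(day 3) before Review(day 6); Review(day 6) before Package(day 7); Draft(day 1) before Spec(day 4); Draft(day 1) before Package(day 7); Scope(day 2) before Design(day 8); Scope=day 2 in [day 1,day 5]; Review=day 6 in [day 6,day 8]; Docs=day 3 in [day 3,day 8]; Draft=day 1 in [day 1,day 1]; Spec=day 4 in [day 2,day 7]; Research=day 5 in [day 3,day 8]; max 1 per day (cap 1).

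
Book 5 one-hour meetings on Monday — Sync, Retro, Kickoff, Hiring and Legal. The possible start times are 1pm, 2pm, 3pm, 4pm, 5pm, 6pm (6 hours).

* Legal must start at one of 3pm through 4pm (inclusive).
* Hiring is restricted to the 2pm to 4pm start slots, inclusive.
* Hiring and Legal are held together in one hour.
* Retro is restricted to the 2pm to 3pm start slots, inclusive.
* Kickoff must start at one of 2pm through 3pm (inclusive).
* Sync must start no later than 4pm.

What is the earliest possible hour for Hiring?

3pm

Hiring is available from 2pm; Hiring must be in the same hour as Legal, which can't be before 3pm, so Hiring is at least 3pm; Hiring's own window allows nothing later than 4pm.
Hiring at 3pm is achievable: Legal=3pm; Sync=1pm; Retro=2pm; Kickoff=2pm; Hiring=3pm.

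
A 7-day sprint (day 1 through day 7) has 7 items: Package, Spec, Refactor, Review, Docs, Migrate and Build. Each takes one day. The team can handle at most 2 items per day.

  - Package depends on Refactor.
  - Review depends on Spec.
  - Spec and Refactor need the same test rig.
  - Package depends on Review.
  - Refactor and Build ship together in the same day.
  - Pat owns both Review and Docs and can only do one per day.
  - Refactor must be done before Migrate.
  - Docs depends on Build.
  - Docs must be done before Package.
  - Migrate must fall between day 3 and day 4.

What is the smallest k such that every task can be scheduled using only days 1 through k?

4

The precedence chain requires at least 3 distinct days.
With at most 2 per day and 7 tasks, at least 4 days are needed.
4 works (last occupied day: day 4): for example Build -> day 1; Migrate -> day 3; Refactor -> day 1; Spec -> day 2; Docs -> day 2; Review -> day 3; Package -> day 4.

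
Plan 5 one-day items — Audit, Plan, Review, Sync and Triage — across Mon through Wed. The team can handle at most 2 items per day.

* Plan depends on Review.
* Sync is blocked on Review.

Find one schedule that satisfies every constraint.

Audit=Mon; Plan=Tue; Review=Mon; Triage=Wed; Sync=Tue

Checking: Review(Mon) before Plan(Tue); Review(Mon) before Sync(Tue); max 2 per day (cap 2).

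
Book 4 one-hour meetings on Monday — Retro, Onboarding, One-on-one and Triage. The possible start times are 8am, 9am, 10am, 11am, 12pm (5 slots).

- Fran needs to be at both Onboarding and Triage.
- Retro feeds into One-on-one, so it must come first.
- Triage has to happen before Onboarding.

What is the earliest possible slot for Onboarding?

Precedence pushes Onboarding to at least 9am.
Onboarding at 9am is achievable: One-on-one=9am, Onboarding=9am, Triage=8am, Retro=8am.

9am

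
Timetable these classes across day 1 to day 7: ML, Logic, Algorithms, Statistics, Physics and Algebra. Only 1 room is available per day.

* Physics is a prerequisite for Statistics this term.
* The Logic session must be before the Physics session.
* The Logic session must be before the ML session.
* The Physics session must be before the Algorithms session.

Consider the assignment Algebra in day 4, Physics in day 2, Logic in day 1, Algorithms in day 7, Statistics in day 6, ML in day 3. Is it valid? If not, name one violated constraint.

Yes, all constraints hold

Only 1 room is available per day — holds.
Physics is a prerequisite for Statistics this term — holds.
The Logic session must be before the ML session — holds.
The Logic session must be before the Physics session — holds.
The Physics session must be before the Algorithms session — holds.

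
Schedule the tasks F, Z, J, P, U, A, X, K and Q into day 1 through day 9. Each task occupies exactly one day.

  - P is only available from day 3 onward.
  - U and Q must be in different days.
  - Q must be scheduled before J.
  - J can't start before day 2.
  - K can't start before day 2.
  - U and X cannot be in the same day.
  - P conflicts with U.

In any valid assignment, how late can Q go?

day 8

Downstream work caps Q at day 8.
Q at day 8 is achievable: U -> day 1; A -> day 1; Z -> day 1; Q -> day 8; K -> day 2; F -> day 1; X -> day 2; J -> day 9; P -> day 3.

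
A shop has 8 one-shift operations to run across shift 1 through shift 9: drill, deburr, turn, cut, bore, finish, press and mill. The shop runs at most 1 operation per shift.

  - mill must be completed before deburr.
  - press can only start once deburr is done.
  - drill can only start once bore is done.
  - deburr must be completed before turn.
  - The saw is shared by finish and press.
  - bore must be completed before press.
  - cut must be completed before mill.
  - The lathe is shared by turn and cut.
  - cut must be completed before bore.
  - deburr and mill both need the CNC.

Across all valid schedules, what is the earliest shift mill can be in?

shift 2

Precedence pushes mill to at least shift 2; downstream work caps mill at shift 7.
mill at shift 2 is achievable: press -> shift 5; finish -> shift 8; mill -> shift 2; turn -> shift 7; bore -> shift 4; drill -> shift 6; cut -> shift 1; deburr -> shift 3.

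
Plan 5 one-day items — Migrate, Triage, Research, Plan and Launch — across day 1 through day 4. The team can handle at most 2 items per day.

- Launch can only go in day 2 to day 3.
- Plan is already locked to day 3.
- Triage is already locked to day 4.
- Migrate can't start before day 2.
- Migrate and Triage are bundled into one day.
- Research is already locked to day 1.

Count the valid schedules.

2

Enumerating: Launch in day 2, Plan in day 3, Research in day 1, Migrate in day 4, Triage in day 4 | Migrate=day 4; Triage=day 4; Launch=day 3; Research=day 1; Plan=day 3.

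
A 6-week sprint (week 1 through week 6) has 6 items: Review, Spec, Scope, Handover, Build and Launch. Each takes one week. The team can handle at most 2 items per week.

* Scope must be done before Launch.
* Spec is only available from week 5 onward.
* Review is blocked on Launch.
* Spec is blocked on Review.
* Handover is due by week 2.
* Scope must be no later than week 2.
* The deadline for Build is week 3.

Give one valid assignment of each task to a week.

Build -> week 2; Handover -> week 1; Launch -> week 2; Spec -> week 5; Review -> week 3; Scope -> week 1

Checking: Scope(week 1) before Launch(week 2); Launch(week 2) before Review(week 3); Review(week 3) before Spec(week 5); Build=week 2 in [week 1,week 3]; Handover=week 1 in [week 1,week 2]; Scope=week 1 in [week 1,week 2]; Spec=week 5 in [week 5,week 6]; max 2 per week (cap 2).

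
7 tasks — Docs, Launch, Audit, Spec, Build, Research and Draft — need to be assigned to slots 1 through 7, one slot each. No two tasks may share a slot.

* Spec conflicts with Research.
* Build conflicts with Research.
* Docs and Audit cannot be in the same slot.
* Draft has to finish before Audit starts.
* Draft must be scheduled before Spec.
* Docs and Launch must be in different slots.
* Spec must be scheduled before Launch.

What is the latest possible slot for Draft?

Downstream work caps Draft at 5.
Draft at 4 is achievable: Draft=4, Audit=7, Build=2, Launch=6, Docs=1, Research=3, Spec=5.
Nothing later works — the conflict and capacity constraints rule out every slot after 4.

4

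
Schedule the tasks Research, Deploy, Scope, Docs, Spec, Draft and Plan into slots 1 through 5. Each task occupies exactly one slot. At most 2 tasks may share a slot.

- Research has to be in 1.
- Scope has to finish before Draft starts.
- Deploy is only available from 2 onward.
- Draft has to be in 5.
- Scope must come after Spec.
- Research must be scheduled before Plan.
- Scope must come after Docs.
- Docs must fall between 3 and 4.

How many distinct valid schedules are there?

32

Splitting on Deploy: it can be 2 (10), 3 (6), 4 (8), 5 (8). Listing each branch's schedules as (Research, Scope, Docs, Spec, Draft, Plan):
Deploy=2: (1,4,3,1,5,2) (1,4,3,1,5,3) (1,4,3,1,5,4) (1,4,3,1,5,5) (1,4,3,2,5,3) (1,4,3,2,5,4) (1,4,3,2,5,5) (1,4,3,3,5,2) (1,4,3,3,5,4) (1,4,3,3,5,5) — 10.
Deploy=3: (1,4,3,1,5,2) (1,4,3,1,5,4) (1,4,3,1,5,5) (1,4,3,2,5,2) (1,4,3,2,5,4) (1,4,3,2,5,5) — 6.
Deploy=4: (1,4,3,1,5,2) (1,4,3,1,5,3) (1,4,3,1,5,5) (1,4,3,2,5,2) (1,4,3,2,5,3) (1,4,3,2,5,5) (1,4,3,3,5,2) (1,4,3,3,5,5) — 8.
Deploy=5: (1,4,3,1,5,2) (1,4,3,1,5,3) (1,4,3,1,5,4) (1,4,3,2,5,2) (1,4,3,2,5,3) (1,4,3,2,5,4) (1,4,3,3,5,2) (1,4,3,3,5,4) — 8.
Summing: 10 + 6 + 8 + 8 = 32.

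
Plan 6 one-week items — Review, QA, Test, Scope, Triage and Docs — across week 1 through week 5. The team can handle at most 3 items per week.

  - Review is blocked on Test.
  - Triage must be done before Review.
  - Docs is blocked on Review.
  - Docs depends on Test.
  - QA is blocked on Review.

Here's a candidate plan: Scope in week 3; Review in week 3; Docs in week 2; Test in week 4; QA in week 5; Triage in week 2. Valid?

Review is blocked on Test — violated.
Docs depends on Test — violated.
Triage must be done before Review — holds.
QA is blocked on Review — holds.
The team can handle at most 3 items per week — holds.
Docs is blocked on Review — violated.

No. Docs depends on Test is not satisfied.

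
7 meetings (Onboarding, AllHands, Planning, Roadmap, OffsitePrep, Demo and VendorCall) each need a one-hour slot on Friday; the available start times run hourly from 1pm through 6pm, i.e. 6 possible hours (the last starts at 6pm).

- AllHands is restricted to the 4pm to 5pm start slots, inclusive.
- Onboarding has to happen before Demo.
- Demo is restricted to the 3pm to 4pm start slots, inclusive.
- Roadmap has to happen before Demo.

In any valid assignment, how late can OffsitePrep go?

6pm

OffsitePrep at 6pm is achievable: Onboarding in 1pm, Planning in 1pm, Demo in 3pm, Roadmap in 1pm, VendorCall in 1pm, AllHands in 4pm, OffsitePrep in 6pm.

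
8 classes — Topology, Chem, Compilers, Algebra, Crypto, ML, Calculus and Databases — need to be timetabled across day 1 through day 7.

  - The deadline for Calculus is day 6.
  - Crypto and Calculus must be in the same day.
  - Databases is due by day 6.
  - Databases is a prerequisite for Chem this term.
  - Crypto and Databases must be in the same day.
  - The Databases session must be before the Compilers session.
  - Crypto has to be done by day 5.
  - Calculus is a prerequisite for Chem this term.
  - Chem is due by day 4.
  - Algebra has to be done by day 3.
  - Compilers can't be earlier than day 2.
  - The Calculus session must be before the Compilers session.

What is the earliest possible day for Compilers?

day 2

Compilers is available from day 2.
Compilers at day 2 is achievable: Chem=day 2; ML=day 1; Databases=day 1; Crypto=day 1; Topology=day 1; Compilers=day 2; Calculus=day 1; Algebra=day 1.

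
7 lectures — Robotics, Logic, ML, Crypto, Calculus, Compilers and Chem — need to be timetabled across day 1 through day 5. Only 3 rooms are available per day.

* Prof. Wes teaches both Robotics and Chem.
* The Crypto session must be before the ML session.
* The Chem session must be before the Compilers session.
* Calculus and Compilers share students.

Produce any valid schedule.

Robotics=day 2, Compilers=day 2, Logic=day 1, Crypto=day 1, Chem=day 1, Calculus=day 3, ML=day 2

Checking: Chem(day 1) before Compilers(day 2); Crypto(day 1) before ML(day 2); Robotics(day 2) != Chem(day 1); Calculus(day 3) != Compilers(day 2); max 3 per day (cap 3).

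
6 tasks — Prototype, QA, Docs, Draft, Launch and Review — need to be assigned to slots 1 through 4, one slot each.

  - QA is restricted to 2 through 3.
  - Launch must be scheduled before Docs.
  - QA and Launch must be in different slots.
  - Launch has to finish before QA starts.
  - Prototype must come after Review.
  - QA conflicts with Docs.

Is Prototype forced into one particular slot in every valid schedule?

No

Prototype can be 2 (e.g. Prototype in 2, QA in 2, Draft in 1, Launch in 1, Review in 1, Docs in 3) or 3 (e.g. Review=1; QA=2; Draft=1; Prototype=3; Docs=3; Launch=1).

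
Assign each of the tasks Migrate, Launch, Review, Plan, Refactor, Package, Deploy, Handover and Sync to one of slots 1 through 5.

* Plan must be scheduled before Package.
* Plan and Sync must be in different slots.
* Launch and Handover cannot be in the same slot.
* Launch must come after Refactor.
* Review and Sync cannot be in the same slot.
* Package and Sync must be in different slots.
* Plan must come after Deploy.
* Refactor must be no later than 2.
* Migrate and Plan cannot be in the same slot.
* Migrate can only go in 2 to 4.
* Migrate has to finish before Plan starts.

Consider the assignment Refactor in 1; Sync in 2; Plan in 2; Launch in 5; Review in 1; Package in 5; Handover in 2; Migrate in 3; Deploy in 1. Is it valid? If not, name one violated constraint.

No — it violates: Migrate has to finish before Plan starts

Migrate and Plan cannot be in the same slot — holds.
Migrate can only go in 2 to 4 — holds.
Migrate has to finish before Plan starts — violated.
Plan must be scheduled before Package — holds.
Package and Sync must be in different slots — holds.
Review and Sync cannot be in the same slot — holds.
Plan and Sync must be in different slots — violated.
Refactor must be no later than 2 — holds.
Launch and Handover cannot be in the same slot — holds.
Plan must come after Deploy — holds.
Launch must come after Refactor — holds.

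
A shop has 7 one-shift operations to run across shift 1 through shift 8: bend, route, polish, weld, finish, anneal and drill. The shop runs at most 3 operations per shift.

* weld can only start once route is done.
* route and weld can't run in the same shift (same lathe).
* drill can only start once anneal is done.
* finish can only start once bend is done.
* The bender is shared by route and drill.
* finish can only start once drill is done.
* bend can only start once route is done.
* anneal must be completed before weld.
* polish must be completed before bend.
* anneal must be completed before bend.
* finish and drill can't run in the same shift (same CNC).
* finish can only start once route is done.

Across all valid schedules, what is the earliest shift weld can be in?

shift 2

Precedence pushes weld to at least shift 2.
weld at shift 2 is achievable: weld=shift 2; route=shift 1; drill=shift 2; anneal=shift 1; polish=shift 1; bend=shift 2; finish=shift 3.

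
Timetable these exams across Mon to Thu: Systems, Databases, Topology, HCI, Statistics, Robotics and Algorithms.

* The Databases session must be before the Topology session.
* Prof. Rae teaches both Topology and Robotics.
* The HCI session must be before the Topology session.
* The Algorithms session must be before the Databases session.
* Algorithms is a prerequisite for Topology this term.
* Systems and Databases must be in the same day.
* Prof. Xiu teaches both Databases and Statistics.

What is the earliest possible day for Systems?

Systems must be in the same day as Databases, which can't be before Tue, so Systems is at least Tue; Systems must be in the same day as Databases, which can't be after Wed, so Systems is at most Wed.
Systems at Tue is achievable: Robotics -> Mon, Topology -> Wed, Systems -> Tue, HCI -> Mon, Databases -> Tue, Algorithms -> Mon, Statistics -> Mon.

Tue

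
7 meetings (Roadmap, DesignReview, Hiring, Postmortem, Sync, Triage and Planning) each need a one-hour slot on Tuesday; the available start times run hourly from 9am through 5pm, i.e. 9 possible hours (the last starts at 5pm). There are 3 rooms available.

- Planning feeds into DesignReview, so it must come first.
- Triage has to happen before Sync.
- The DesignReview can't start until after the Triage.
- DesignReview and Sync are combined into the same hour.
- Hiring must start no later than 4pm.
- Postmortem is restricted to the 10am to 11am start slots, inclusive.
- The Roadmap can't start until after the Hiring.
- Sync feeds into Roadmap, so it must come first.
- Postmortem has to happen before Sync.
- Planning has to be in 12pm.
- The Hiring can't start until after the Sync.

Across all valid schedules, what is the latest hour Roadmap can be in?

Precedence pushes Roadmap to at least 3pm.
Roadmap at 5pm is achievable: Sync -> 1pm, Postmortem -> 10am, Triage -> 9am, Roadmap -> 5pm, DesignReview -> 1pm, Hiring -> 2pm, Planning -> 12pm.

5pm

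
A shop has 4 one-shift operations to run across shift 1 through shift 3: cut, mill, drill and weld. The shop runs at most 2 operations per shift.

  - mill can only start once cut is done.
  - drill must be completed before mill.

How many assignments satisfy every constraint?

Splitting on cut: it can be shift 1 (7), shift 2 (5). Listing each branch's schedules as (mill, drill, weld) by shift number:
cut=shift 1: (2,1,2) (2,1,3) (3,1,2) (3,1,3) (3,2,1) (3,2,2) (3,2,3) — 7.
cut=shift 2: (3,1,1) (3,1,2) (3,1,3) (3,2,1) (3,2,3) — 5.
Summing: 7 + 5 = 12.

12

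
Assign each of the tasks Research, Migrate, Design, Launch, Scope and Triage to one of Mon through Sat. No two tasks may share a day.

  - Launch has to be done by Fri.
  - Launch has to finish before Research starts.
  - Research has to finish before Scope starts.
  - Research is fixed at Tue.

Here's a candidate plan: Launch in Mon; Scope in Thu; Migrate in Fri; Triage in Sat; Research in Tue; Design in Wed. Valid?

No two tasks may share a day — holds.
Launch has to be done by Fri — holds.
Research is fixed at Tue — holds.
Launch has to finish before Research starts — holds.
Research has to finish before Scope starts — holds.

Yes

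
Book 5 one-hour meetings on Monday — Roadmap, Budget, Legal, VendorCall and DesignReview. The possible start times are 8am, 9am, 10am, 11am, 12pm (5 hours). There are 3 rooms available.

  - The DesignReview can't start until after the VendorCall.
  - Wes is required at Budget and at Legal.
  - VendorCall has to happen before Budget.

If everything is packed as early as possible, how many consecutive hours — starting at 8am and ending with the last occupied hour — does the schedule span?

The precedence chain requires at least 2 distinct hours.
With at most 3 per hour and 5 meetings, at least 2 hours are needed.
2 works (last occupied hour: 9am): for example Budget=9am; Legal=8am; VendorCall=8am; Roadmap=8am; DesignReview=9am.

2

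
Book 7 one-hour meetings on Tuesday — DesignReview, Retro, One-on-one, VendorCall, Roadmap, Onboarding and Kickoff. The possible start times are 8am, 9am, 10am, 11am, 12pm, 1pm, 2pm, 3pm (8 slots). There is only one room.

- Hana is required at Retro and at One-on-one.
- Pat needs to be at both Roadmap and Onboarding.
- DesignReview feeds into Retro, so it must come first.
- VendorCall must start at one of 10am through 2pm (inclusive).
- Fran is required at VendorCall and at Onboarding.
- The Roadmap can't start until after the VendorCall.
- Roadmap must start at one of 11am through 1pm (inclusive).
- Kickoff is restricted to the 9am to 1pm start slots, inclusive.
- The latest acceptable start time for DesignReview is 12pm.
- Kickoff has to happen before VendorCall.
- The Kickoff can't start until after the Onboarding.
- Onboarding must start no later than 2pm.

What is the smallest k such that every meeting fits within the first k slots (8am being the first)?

7

The precedence chain requires at least 4 distinct slots.
With at most 1 per slot and 7 meetings, at least 7 slots are needed.
7 works (last occupied slot: 2pm): for example Onboarding=8am, One-on-one=2pm, DesignReview=12pm, Retro=1pm, VendorCall=10am, Kickoff=9am, Roadmap=11am.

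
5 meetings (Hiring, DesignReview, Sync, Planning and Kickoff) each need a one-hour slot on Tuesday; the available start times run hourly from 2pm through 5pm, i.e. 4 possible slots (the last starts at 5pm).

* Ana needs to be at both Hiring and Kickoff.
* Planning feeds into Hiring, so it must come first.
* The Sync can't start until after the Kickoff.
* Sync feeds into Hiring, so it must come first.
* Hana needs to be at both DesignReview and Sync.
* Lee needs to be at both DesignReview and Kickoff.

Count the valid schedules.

Splitting on Hiring: it can be 4pm (4), 5pm (18). Listing each branch's schedules as (DesignReview, Sync, Planning, Kickoff):
Hiring=4pm: (4pm,3pm,2pm,2pm) (4pm,3pm,3pm,2pm) (5pm,3pm,2pm,2pm) (5pm,3pm,3pm,2pm) — 4.
Hiring=5pm: (2pm,4pm,2pm,3pm) (2pm,4pm,3pm,3pm) (2pm,4pm,4pm,3pm) (3pm,4pm,2pm,2pm) (3pm,4pm,3pm,2pm) (3pm,4pm,4pm,2pm) (4pm,3pm,2pm,2pm) (4pm,3pm,3pm,2pm) (4pm,3pm,4pm,2pm) (5pm,3pm,2pm,2pm) (5pm,3pm,3pm,2pm) (5pm,3pm,4pm,2pm) (5pm,4pm,2pm,2pm) (5pm,4pm,2pm,3pm) (5pm,4pm,3pm,2pm) (5pm,4pm,3pm,3pm) (5pm,4pm,4pm,2pm) (5pm,4pm,4pm,3pm) — 18.
Summing: 4 + 18 = 22.

22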